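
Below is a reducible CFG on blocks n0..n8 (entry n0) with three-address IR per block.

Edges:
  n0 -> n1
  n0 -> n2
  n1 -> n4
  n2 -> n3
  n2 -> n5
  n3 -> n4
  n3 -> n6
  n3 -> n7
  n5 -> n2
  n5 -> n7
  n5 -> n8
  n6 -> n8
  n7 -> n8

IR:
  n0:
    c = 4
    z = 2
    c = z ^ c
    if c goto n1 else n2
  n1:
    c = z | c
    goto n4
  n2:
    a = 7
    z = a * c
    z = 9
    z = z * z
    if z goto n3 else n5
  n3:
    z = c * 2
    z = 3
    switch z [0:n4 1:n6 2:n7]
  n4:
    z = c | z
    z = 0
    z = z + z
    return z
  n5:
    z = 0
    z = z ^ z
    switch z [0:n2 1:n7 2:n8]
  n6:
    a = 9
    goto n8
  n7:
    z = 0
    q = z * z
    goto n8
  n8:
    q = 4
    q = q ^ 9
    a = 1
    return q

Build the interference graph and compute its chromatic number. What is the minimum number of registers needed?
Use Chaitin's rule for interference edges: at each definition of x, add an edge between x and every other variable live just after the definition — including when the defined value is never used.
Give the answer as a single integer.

Answer: 2

Analysis:
Per-block:
  n0 def {c,z} use ∅
  n1 def {c} use {c,z}
  n2 def {a,z} use {c}
  n3 def {z} use {c}
  n4 def {z} use {c,z}
  n5 def {z} use ∅
  n6 def {a} use ∅
  n7 def {q,z} use ∅
  n8 def {a,q} use ∅

Live sets:
  n0 li=∅ lo={c,z}
  n1 li={c,z} lo={c,z}
  n2 li={c} lo={c}
  n3 li={c} lo={c,z}
  n4 li={c,z} lo=∅
  n5 li={c} lo={c}
  n6 li=∅ lo=∅
  n7 li=∅ lo=∅
  n8 li=∅ lo=∅

Interfere edges:
  a — {c,q}
  c — {a,z}
  q — {a}
  z — {c}

Colouring:
  clique {a,c} ⇒ need ≥ 2
  assign a→c0 c→c1 q→c1 z→c0 — no edge inside a register ⇒ χ ≤ 2
  χ = 2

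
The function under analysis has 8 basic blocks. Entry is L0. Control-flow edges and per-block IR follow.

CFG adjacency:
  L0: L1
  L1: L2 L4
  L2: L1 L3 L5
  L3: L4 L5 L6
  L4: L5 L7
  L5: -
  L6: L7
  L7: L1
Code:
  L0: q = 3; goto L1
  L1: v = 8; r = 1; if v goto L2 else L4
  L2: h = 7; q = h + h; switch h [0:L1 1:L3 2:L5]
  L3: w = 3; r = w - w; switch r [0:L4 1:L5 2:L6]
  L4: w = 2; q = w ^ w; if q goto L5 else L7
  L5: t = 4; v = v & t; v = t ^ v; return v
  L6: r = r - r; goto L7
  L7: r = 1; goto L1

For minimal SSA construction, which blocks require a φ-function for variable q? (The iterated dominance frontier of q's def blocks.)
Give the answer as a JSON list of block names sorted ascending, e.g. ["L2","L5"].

Answer: ["L1", "L4", "L5", "L7"]

Working:
idom tree: L1←L0 L2←L1 L3←L2 L4←L1 L5←L1 L6←L3 L7←L1
Dom at joins:
  L1: preds {L0,L2,L7}: {L0} ∩ {L0,L1,L2} ∩ {L0,L1,L7} = {L0}; idom=L0
  L4: preds {L1,L3}: {L0,L1} ∩ {L0,L1,L2,L3} = {L0,L1}; idom=L1
  L5: preds {L2,L3,L4}: {L0,L1,L2} ∩ {L0,L1,L2,L3} ∩ {L0,L1,L4} = {L0,L1}; idom=L1
  L7: preds {L4,L6}: {L0,L1,L4} ∩ {L0,L1,L2,L3,L6} = {L0,L1}; idom=L1

DF derivation:
  join L1 pred L0: · stop@L0
  join L1 pred L2: L2→L1 stop@L0
  join L1 pred L7: L7→L1 stop@L0
  join L4 pred L1: · stop@L1
  join L4 pred L3: L3→L2 stop@L1
  join L5 pred L2: L2 stop@L1
  join L5 pred L3: L3→L2 stop@L1
  join L5 pred L4: L4 stop@L1
  join L7 pred L4: L4 stop@L1
  join L7 pred L6: L6→L3→L2 stop@L1
  L0: DF=∅
  L1: DF={L1}
  L2: DF={L1,L4,L5,L7}
  L3: DF={L4,L5,L7}
  L4: DF={L5,L7}
  L5: DF=∅
  L6: DF={L7}
  L7: DF={L1}

φ for q: defs {L0,L2,L4}
  DF⁺ = {L1,L4,L5,L7}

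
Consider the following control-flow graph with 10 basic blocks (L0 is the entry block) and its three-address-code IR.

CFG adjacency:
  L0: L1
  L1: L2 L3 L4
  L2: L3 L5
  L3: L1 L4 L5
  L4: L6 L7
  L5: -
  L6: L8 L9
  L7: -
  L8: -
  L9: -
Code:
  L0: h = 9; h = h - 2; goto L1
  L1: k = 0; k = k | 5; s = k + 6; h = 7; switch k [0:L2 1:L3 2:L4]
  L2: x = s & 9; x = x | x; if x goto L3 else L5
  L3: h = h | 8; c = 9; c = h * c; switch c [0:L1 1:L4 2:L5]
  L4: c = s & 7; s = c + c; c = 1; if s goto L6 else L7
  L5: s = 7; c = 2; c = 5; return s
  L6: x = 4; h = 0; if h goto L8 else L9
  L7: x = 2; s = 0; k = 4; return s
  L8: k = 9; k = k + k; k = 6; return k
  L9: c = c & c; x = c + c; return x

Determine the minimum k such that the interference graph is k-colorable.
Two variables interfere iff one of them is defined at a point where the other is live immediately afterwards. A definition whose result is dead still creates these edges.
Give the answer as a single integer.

Block summaries:
  L0 def {h} use ∅
  L1 def {h,k,s} use ∅
  L2 def {x} use {s}
  L3 def {c,h} use {h}
  L4 def {c,s} use {s}
  L5 def {c,s} use ∅
  L6 def {h,x} use ∅
  L7 def {k,s,x} use ∅
  L8 def {k} use ∅
  L9 def {c,x} use {c}

Liveness:
  L0: in=∅ out=∅
  L1: in=∅ out={h,s}
  L2: in={h,s} out={h,s}
  L3: in={h,s} out={s}
  L4: in={s} out={c}
  L5: in=∅ out=∅
  L6: in={c} out={c}
  L7: in=∅ out=∅
  L8: in=∅ out=∅
  L9: in={c} out=∅

Interfere edges:
  c: {h,s,x}
  h: {c,k,s,x}
  k: {h,s}
  s: {c,h,k,x}
  x: {c,h,s}

Colouring:
  clique {c,h,s,x} ⇒ need ≥ 4
  4-colouring: R0={h}  R1={s}  R2={c,k}  R3={x}
  χ = 4

Answer: 4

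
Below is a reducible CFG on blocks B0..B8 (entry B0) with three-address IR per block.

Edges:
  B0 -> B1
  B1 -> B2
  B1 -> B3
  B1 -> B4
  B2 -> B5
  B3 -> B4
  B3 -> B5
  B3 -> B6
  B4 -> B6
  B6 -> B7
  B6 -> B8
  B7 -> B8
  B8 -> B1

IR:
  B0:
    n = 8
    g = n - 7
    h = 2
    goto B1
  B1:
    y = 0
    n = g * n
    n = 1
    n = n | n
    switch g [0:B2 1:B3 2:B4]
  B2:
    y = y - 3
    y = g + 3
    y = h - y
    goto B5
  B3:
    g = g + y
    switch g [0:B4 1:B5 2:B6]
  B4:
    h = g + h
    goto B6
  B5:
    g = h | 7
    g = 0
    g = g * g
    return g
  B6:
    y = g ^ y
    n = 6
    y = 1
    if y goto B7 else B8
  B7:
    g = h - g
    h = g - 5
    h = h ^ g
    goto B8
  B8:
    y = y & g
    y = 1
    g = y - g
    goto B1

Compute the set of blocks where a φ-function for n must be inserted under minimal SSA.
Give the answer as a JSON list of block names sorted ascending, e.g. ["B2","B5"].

Answer: ["B1"]

Working:
idom tree: B1←B0 B2←B1 B3←B1 B4←B1 B5←B1 B6←B1 B7←B6 B8←B6
Dom∩ at merges:
  B1: preds {B0,B8}: {B0} ∩ {B0,B1,B6,B8} = {B0}; idom=B0
  B4: preds {B1,B3}: {B0,B1} ∩ {B0,B1,B3} = {B0,B1}; idom=B1
  B5: preds {B2,B3}: {B0,B1,B2} ∩ {B0,B1,B3} = {B0,B1}; idom=B1
  B6: preds {B3,B4}: {B0,B1,B3} ∩ {B0,B1,B4} = {B0,B1}; idom=B1
  B8: preds {B6,B7}: {B0,B1,B6} ∩ {B0,B1,B6,B7} = {B0,B1,B6}; idom=B6

DF walk-up:
  B1←B0: walk · to B0
  B1←B8: walk B8→B6→B1 to B0
  B4←B1: walk · to B1
  B4←B3: walk B3 to B1
  B5←B2: walk B2 to B1
  B5←B3: walk B3 to B1
  B6←B3: walk B3 to B1
  B6←B4: walk B4 to B1
  B8←B6: walk · to B6
  B8←B7: walk B7 to B6
  B0: DF=∅
  B1: DF={B1}
  B2: DF={B5}
  B3: DF={B4,B5,B6}
  B4: DF={B6}
  B5: DF=∅
  B6: DF={B1}
  B7: DF={B8}
  B8: DF={B1}

φ for n: defs {B0,B1,B6}
  DF⁺ = {B1}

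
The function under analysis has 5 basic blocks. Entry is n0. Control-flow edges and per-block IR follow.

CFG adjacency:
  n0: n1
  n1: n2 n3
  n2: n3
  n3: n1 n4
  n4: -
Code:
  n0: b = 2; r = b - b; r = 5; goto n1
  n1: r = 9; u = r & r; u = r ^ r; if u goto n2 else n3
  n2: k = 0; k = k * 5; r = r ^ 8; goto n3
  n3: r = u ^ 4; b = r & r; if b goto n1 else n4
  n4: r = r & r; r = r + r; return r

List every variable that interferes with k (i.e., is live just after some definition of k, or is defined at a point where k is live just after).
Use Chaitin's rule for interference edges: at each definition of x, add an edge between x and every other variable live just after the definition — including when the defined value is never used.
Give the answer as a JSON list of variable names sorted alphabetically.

def/use:
  n0 def {b,r} use ∅
  n1 def {r,u} use ∅
  n2 def {k,r} use {r}
  n3 def {b,r} use {u}
  n4 def {r} use {r}

Backward fixpoint:
  live n0: ∅→∅
  live n1: ∅→{r,u}
  live n2: {r,u}→{u}
  live n3: {u}→{r}
  live n4: {r}→∅

Conflict graph:
  b↔{r}
  k↔{r,u}
  r↔{b,k,u}
  u↔{k,r}

N(k) = ["r", "u"]

Answer: ["r", "u"]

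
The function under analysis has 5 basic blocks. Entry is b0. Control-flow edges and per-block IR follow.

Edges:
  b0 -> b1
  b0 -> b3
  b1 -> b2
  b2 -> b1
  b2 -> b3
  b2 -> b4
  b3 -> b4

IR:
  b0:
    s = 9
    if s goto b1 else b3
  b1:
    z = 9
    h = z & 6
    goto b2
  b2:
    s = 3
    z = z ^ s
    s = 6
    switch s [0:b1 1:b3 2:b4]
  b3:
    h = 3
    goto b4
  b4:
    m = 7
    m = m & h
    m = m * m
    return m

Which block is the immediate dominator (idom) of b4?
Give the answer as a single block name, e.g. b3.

idom tree: b1←b0 b2←b1 b3←b0 b4←b0
Dom at joins:
  b1: preds {b0,b2}: {b0} ∩ {b0,b1,b2} = {b0}; idom=b0
  b3: preds {b0,b2}: {b0} ∩ {b0,b1,b2} = {b0}; idom=b0
  b4: preds {b2,b3}: {b0,b1,b2} ∩ {b0,b3} = {b0}; idom=b0

idom(b4) = b0

Answer: b0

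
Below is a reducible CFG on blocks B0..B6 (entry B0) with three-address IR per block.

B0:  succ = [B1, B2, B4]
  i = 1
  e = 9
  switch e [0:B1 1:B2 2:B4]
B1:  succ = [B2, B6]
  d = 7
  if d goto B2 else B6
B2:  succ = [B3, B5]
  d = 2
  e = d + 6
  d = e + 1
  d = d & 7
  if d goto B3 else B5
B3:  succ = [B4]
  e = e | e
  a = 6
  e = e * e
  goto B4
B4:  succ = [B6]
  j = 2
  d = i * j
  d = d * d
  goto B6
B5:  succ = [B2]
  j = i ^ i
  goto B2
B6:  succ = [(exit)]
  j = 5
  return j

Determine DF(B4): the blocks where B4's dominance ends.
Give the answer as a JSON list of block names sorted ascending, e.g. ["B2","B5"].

Answer: ["B6"]

Derivation:
idom tree: B1←B0 B2←B0 B3←B2 B4←B0 B5←B2 B6←B0
Dom at joins:
  B2: preds {B0,B1,B5}: {B0} ∩ {B0,B1} ∩ {B0,B2,B5} = {B0}; idom=B0
  B4: preds {B0,B3}: {B0} ∩ {B0,B2,B3} = {B0}; idom=B0
  B6: preds {B1,B4}: {B0,B1} ∩ {B0,B4} = {B0}; idom=B0

DF derivation:
  join B2 pred B0: · stop@B0
  join B2 pred B1: B1 stop@B0
  join B2 pred B5: B5→B2 stop@B0
  join B4 pred B0: · stop@B0
  join B4 pred B3: B3→B2 stop@B0
  join B6 pred B1: B1 stop@B0
  join B6 pred B4: B4 stop@B0
  B0: DF=∅
  B1: DF={B2,B6}
  B2: DF={B2,B4}
  B3: DF={B4}
  B4: DF={B6}
  B5: DF={B2}
  B6: DF=∅

DF(B4) = ["B6"]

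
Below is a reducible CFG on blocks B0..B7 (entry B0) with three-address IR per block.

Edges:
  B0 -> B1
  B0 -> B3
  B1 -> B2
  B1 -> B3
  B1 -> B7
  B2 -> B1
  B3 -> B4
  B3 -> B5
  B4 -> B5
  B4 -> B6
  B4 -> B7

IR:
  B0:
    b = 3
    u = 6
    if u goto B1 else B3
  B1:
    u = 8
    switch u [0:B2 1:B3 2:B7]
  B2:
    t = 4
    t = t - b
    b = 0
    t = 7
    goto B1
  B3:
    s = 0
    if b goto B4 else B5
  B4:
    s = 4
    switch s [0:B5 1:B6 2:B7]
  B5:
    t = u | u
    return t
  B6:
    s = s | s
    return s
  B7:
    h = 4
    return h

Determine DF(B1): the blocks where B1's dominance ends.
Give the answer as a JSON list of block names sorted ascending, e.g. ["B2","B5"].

Answer: ["B1", "B3", "B7"]

Derivation:
idom tree: B1←B0 B2←B1 B3←B0 B4←B3 B5←B3 B6←B4 B7←B0
Dom at joins:
  B1: preds {B0,B2}: {B0} ∩ {B0,B1,B2} = {B0}; idom=B0
  B3: preds {B0,B1}: {B0} ∩ {B0,B1} = {B0}; idom=B0
  B5: preds {B3,B4}: {B0,B3} ∩ {B0,B3,B4} = {B0,B3}; idom=B3
  B7: preds {B1,B4}: {B0,B1} ∩ {B0,B3,B4} = {B0}; idom=B0

Frontier:
  join B1 pred B0: · stop@B0
  join B1 pred B2: B2→B1 stop@B0
  join B3 pred B0: · stop@B0
  join B3 pred B1: B1 stop@B0
  join B5 pred B3: · stop@B3
  join B5 pred B4: B4 stop@B3
  join B7 pred B1: B1 stop@B0
  join B7 pred B4: B4→B3 stop@B0
  B0 → ∅
  B1 → {B1,B3,B7}
  B2 → {B1}
  B3 → {B7}
  B4 → {B5,B7}
  B5 → ∅
  B6 → ∅
  B7 → ∅

DF(B1) = ["B1", "B3", "B7"]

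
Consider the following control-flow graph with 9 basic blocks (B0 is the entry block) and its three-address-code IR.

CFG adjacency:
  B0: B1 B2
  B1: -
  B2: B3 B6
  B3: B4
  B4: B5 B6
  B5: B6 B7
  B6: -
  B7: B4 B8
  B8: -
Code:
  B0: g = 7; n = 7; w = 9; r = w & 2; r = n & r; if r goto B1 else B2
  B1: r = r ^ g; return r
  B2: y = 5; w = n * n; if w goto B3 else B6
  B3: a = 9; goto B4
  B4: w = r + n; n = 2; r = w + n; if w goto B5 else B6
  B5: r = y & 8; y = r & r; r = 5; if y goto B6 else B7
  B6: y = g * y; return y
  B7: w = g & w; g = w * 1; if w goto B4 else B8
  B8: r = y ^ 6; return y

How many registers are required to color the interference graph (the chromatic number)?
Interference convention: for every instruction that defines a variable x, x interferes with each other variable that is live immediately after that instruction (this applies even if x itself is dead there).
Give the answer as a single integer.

def/use:
  B0: {g,n,r,w} / ∅
  B1: {r} / {g,r}
  B2: {w,y} / {n}
  B3: {a} / ∅
  B4: {n,r,w} / {n,r}
  B5: {r,y} / {y}
  B6: {y} / {g,y}
  B7: {g,w} / {g,w}
  B8: {r} / {y}

Backward fixpoint:
  live B0: ∅→{g,n,r}
  live B1: {g,r}→∅
  live B2: {g,n,r}→{g,n,r,y}
  live B3: {g,n,r,y}→{g,n,r,y}
  live B4: {g,n,r,y}→{g,n,w,y}
  live B5: {g,n,w,y}→{g,n,r,w,y}
  live B6: {g,y}→∅
  live B7: {g,n,r,w,y}→{g,n,r,y}
  live B8: {y}→∅

Interference:
  a: {g,n,r,y}
  g: {a,n,r,w,y}
  n: {a,g,r,w,y}
  r: {a,g,n,w,y}
  w: {g,n,r,y}
  y: {a,g,n,r,w}

Chromatic number:
  clique {a,g,n,r,y} ⇒ need ≥ 5
  5-colouring: c0={g}  c1={n}  c2={r}  c3={y}  c4={a,w}
  χ = 5

Answer: 5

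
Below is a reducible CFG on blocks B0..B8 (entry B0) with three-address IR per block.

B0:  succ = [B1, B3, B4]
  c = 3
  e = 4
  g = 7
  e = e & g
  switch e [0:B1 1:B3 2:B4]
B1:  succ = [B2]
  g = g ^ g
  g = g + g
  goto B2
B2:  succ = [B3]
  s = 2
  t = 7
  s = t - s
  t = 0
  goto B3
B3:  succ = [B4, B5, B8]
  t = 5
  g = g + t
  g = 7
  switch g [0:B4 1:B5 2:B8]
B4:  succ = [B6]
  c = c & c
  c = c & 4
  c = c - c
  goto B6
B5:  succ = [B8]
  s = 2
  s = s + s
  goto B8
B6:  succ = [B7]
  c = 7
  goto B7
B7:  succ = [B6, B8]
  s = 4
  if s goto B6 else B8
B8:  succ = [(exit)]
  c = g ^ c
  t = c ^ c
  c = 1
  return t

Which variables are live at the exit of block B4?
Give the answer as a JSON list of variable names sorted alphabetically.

Answer: ["g"]

Derivation:
Block summaries:
  B0: {c,e,g} / ∅
  B1: {g} / {g}
  B2: {s,t} / ∅
  B3: {g,t} / {g}
  B4: {c} / {c}
  B5: {s} / ∅
  B6: {c} / ∅
  B7: {s} / ∅
  B8: {c,t} / {c,g}

Backward fixpoint:
  live B0: ∅→{c,g}
  live B1: {c,g}→{c,g}
  live B2: {c,g}→{c,g}
  live B3: {c,g}→{c,g}
  live B4: {c,g}→{g}
  live B5: {c,g}→{c,g}
  live B6: {g}→{c,g}
  live B7: {c,g}→{c,g}
  live B8: {c,g}→∅

live-out(B4) = ["g"]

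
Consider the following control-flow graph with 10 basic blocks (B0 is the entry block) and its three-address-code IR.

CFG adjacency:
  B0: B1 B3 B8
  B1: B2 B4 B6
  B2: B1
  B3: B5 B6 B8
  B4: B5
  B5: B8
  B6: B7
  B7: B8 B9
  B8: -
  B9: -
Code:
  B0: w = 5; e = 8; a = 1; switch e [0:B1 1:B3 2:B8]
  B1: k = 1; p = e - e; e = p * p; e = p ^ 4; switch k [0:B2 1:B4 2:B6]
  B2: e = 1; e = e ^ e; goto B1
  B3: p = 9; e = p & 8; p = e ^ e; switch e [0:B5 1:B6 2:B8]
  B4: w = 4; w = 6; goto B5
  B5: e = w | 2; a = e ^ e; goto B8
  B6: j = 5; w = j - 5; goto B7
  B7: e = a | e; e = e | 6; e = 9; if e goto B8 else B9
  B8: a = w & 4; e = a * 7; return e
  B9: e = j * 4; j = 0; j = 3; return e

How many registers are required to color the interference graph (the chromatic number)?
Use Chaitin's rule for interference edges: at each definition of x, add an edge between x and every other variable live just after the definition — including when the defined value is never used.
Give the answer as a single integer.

Answer: 4

Analysis:
Block summaries:
  B0: {a,e,w} / ∅
  B1: {e,k,p} / {e}
  B2: {e} / ∅
  B3: {e,p} / ∅
  B4: {w} / ∅
  B5: {a,e} / {w}
  B6: {j,w} / ∅
  B7: {e} / {a,e}
  B8: {a,e} / {w}
  B9: {e,j} / {j}

Live sets:
  B0: in=∅ out={a,e,w}
  B1: in={a,e} out={a,e}
  B2: in={a} out={a,e}
  B3: in={a,w} out={a,e,w}
  B4: in=∅ out={w}
  B5: in={w} out={w}
  B6: in={a,e} out={a,e,j,w}
  B7: in={a,e,j,w} out={j,w}
  B8: in={w} out=∅
  B9: in={j} out=∅

Conflict graph:
  a — {e,j,k,p,w}
  e — {a,j,k,p,w}
  j — {a,e,w}
  k — {a,e,p}
  p — {a,e,k,w}
  w — {a,e,j,p}

Registers:
  lower bound: {a,e,j,w} mutually conflict ⇒ χ ≥ 4
  4-colouring: R0={a}  R1={e}  R2={j,p}  R3={k,w}
  χ = 4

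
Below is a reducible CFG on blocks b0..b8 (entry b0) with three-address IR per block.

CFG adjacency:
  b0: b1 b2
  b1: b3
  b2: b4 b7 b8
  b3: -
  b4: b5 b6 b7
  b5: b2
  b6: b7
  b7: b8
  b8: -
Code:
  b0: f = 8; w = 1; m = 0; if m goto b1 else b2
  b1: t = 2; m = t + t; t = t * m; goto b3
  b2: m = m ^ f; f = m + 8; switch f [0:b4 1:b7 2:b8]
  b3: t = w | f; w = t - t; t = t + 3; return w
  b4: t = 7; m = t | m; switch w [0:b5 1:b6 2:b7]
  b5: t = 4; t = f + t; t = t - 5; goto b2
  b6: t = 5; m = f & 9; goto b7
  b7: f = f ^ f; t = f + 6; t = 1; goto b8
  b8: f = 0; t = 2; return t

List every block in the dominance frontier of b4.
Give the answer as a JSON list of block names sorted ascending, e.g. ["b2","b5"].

idom tree: b1←b0 b2←b0 b3←b1 b4←b2 b5←b4 b6←b4 b7←b2 b8←b2
Dom∩ at merges:
  b2: preds {b0,b5}: {b0} ∩ {b0,b2,b4,b5} = {b0}; idom=b0
  b7: preds {b2,b4,b6}: {b0,b2} ∩ {b0,b2,b4} ∩ {b0,b2,b4,b6} = {b0,b2}; idom=b2
  b8: preds {b2,b7}: {b0,b2} ∩ {b0,b2,b7} = {b0,b2}; idom=b2

DF derivation:
  b2←b0: walk · to b0
  b2←b5: walk b5→b4→b2 to b0
  b7←b2: walk · to b2
  b7←b4: walk b4 to b2
  b7←b6: walk b6→b4 to b2
  b8←b2: walk · to b2
  b8←b7: walk b7 to b2
  b0 → ∅
  b1 → ∅
  b2 → {b2}
  b3 → ∅
  b4 → {b2,b7}
  b5 → {b2}
  b6 → {b7}
  b7 → {b8}
  b8 → ∅

DF(b4) = ["b2", "b7"]

Answer: ["b2", "b7"]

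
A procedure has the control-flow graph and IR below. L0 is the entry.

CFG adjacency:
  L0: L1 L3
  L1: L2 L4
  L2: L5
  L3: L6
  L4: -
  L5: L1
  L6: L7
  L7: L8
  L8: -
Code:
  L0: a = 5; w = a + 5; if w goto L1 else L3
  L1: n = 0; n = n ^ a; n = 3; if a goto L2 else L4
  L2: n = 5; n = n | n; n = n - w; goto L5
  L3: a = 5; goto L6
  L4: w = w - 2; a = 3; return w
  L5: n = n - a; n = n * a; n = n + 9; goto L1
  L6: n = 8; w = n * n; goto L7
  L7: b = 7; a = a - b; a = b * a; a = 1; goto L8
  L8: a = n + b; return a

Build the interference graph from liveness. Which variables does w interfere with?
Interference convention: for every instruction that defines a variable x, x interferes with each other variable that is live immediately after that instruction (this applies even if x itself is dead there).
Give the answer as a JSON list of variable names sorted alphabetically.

Answer: ["a", "n"]

Analysis:
def/use:
  L0: {a,w} / ∅
  L1: {n} / {a}
  L2: {n} / {w}
  L3: {a} / ∅
  L4: {a,w} / {w}
  L5: {n} / {a,n}
  L6: {n,w} / ∅
  L7: {a,b} / {a}
  L8: {a} / {b,n}

Liveness:
  L0: in=∅ out={a,w}
  L1: in={a,w} out={a,w}
  L2: in={a,w} out={a,n,w}
  L3: in=∅ out={a}
  L4: in={w} out=∅
  L5: in={a,n,w} out={a,w}
  L6: in={a} out={a,n}
  L7: in={a,n} out={b,n}
  L8: in={b,n} out=∅

Conflict graph:
  a: {b,n,w}
  b: {a,n}
  n: {a,b,w}
  w: {a,n}

N(w) = ["a", "n"]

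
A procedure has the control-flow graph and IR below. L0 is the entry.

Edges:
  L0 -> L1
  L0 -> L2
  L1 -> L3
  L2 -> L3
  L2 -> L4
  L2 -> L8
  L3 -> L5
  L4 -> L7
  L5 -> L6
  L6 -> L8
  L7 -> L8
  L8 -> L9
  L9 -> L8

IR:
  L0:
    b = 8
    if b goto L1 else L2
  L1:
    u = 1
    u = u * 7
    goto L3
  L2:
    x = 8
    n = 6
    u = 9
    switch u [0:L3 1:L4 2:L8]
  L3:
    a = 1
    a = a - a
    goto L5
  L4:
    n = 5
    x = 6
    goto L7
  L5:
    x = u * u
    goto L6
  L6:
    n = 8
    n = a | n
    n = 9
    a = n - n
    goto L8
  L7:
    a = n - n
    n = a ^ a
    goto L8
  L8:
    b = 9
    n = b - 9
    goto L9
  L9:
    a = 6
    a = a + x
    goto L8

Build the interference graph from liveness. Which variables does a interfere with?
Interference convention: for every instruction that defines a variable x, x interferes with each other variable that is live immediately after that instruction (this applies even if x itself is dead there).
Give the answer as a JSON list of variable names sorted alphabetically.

Block summaries:
  L0: {b} / ∅
  L1: {u} / ∅
  L2: {n,u,x} / ∅
  L3: {a} / ∅
  L4: {n,x} / ∅
  L5: {x} / {u}
  L6: {a,n} / {a}
  L7: {a,n} / {n}
  L8: {b,n} / ∅
  L9: {a} / {x}

Live sets:
  L0: in=∅ out=∅
  L1: in=∅ out={u}
  L2: in=∅ out={u,x}
  L3: in={u} out={a,u}
  L4: in=∅ out={n,x}
  L5: in={a,u} out={a,x}
  L6: in={a,x} out={x}
  L7: in={n,x} out={x}
  L8: in={x} out={x}
  L9: in={x} out={x}

Interfere edges:
  a↔{n,u,x}
  b↔{x}
  n↔{a,x}
  u↔{a,x}
  x↔{a,b,n,u}

N(a) = ["n", "u", "x"]

Answer: ["n", "u", "x"]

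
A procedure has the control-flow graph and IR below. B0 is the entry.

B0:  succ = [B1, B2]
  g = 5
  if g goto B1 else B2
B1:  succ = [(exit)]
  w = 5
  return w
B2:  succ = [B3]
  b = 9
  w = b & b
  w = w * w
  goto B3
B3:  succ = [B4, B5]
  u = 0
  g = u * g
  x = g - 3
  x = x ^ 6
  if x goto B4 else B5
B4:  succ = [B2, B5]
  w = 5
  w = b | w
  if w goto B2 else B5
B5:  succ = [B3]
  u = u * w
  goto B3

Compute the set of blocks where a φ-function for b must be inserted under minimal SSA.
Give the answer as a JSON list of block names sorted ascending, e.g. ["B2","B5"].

Answer: ["B2"]

Working:
idom tree: B1←B0 B2←B0 B3←B2 B4←B3 B5←B3
Join-block Dom:
  B2: preds {B0,B4}: {B0} ∩ {B0,B2,B3,B4} = {B0}; idom=B0
  B3: preds {B2,B5}: {B0,B2} ∩ {B0,B2,B3,B5} = {B0,B2}; idom=B2
  B5: preds {B3,B4}: {B0,B2,B3} ∩ {B0,B2,B3,B4} = {B0,B2,B3}; idom=B3

Frontier:
  join B2 pred B0: · stop@B0
  join B2 pred B4: B4→B3→B2 stop@B0
  join B3 pred B2: · stop@B2
  join B3 pred B5: B5→B3 stop@B2
  join B5 pred B3: · stop@B3
  join B5 pred B4: B4 stop@B3
  B0: DF=∅
  B1: DF=∅
  B2: DF={B2}
  B3: DF={B2,B3}
  B4: DF={B2,B5}
  B5: DF={B3}

φ for b: defs {B2}
  DF⁺ = {B2}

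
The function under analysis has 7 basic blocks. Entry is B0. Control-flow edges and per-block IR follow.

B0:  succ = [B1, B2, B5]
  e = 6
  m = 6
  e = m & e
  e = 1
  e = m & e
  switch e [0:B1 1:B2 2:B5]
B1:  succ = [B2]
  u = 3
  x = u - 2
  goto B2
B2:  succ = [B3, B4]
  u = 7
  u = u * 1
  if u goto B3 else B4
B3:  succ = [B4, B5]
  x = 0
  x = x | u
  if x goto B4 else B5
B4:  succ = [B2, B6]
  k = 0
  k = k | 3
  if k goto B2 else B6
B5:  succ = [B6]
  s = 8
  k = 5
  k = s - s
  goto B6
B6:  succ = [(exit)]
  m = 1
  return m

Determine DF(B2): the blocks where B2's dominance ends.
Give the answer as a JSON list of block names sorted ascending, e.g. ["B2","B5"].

Answer: ["B2", "B5", "B6"]

Analysis:
idom tree: B1←B0 B2←B0 B3←B2 B4←B2 B5←B0 B6←B0
Dom∩ at merges:
  B2: preds {B0,B1,B4}: {B0} ∩ {B0,B1} ∩ {B0,B2,B4} = {B0}; idom=B0
  B4: preds {B2,B3}: {B0,B2} ∩ {B0,B2,B3} = {B0,B2}; idom=B2
  B5: preds {B0,B3}: {B0} ∩ {B0,B2,B3} = {B0}; idom=B0
  B6: preds {B4,B5}: {B0,B2,B4} ∩ {B0,B5} = {B0}; idom=B0

DF walk-up:
  B2←B0: walk · to B0
  B2←B1: walk B1 to B0
  B2←B4: walk B4→B2 to B0
  B4←B2: walk · to B2
  B4←B3: walk B3 to B2
  B5←B0: walk · to B0
  B5←B3: walk B3→B2 to B0
  B6←B4: walk B4→B2 to B0
  B6←B5: walk B5 to B0
  B0 → ∅
  B1 → {B2}
  B2 → {B2,B5,B6}
  B3 → {B4,B5}
  B4 → {B2,B6}
  B5 → {B6}
  B6 → ∅

DF(B2) = ["B2", "B5", "B6"]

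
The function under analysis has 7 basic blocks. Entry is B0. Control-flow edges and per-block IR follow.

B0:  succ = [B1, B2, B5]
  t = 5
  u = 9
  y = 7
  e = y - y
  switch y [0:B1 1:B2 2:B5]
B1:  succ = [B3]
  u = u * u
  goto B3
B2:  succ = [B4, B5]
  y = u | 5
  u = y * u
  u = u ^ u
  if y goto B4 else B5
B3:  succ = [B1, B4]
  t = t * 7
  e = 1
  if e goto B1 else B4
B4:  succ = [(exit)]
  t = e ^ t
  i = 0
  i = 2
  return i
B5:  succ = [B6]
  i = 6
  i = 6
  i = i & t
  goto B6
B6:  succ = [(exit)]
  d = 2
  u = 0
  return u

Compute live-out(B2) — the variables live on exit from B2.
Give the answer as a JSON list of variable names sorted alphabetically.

Per-block:
  B0: def={e,t,u,y} ue=∅
  B1: def={u} ue={u}
  B2: def={u,y} ue={u}
  B3: def={e,t} ue={t}
  B4: def={i,t} ue={e,t}
  B5: def={i} ue={t}
  B6: def={d,u} ue=∅

Liveness:
  B0 li=∅ lo={e,t,u}
  B1 li={t,u} lo={t,u}
  B2 li={e,t,u} lo={e,t}
  B3 li={t,u} lo={e,t,u}
  B4 li={e,t} lo=∅
  B5 li={t} lo=∅
  B6 li=∅ lo=∅

live-out(B2) = ["e", "t"]

Answer: ["e", "t"]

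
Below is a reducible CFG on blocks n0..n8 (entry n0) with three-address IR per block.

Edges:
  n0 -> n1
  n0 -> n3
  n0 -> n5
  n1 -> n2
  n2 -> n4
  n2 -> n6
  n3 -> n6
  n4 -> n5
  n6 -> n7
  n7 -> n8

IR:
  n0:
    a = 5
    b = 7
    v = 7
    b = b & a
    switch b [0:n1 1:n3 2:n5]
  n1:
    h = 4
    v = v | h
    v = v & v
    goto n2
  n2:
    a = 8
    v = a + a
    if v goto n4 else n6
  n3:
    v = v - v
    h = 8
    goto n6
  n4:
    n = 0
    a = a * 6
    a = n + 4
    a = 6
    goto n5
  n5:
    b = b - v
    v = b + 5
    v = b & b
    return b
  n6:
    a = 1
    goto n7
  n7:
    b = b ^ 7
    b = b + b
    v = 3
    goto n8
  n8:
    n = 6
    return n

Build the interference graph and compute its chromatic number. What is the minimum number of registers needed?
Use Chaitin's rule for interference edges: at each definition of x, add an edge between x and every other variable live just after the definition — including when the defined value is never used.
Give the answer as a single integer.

Answer: 4

Derivation:
Per-block:
  n0: def={a,b,v} ue=∅
  n1: def={h,v} ue={v}
  n2: def={a,v} ue=∅
  n3: def={h,v} ue={v}
  n4: def={a,n} ue={a}
  n5: def={b,v} ue={b,v}
  n6: def={a} ue=∅
  n7: def={b,v} ue={b}
  n8: def={n} ue=∅

Liveness:
  n0 li=∅ lo={b,v}
  n1 li={b,v} lo={b}
  n2 li={b} lo={a,b,v}
  n3 li={b,v} lo={b}
  n4 li={a,b,v} lo={b,v}
  n5 li={b,v} lo=∅
  n6 li={b} lo={b}
  n7 li={b} lo=∅
  n8 li=∅ lo=∅

Interfere edges:
  a↔{b,n,v}
  b↔{a,h,n,v}
  h↔{b,v}
  n↔{a,b,v}
  v↔{a,b,h,n}

Chromatic number:
  lower bound: {a,b,n,v} mutually conflict ⇒ χ ≥ 4
  4-colouring: R0={b}  R1={v}  R2={a,h}  R3={n}
  χ = 4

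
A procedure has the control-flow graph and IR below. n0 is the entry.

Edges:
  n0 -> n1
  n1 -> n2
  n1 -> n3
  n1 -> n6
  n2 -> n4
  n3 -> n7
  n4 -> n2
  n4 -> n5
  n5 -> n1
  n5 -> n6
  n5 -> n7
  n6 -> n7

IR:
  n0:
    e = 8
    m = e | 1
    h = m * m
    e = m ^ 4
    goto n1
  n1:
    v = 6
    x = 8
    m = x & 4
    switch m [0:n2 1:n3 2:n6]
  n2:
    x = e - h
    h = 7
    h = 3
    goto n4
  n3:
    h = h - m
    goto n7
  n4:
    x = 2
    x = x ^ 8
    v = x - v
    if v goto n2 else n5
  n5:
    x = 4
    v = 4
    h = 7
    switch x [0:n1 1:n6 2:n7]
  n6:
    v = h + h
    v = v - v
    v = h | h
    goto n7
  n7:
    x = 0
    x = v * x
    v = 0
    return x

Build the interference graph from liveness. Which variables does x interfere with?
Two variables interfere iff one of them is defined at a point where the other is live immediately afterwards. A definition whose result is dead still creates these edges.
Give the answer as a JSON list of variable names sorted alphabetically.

def/use:
  n0: def={e,h,m} ue=∅
  n1: def={m,v,x} ue=∅
  n2: def={h,x} ue={e,h}
  n3: def={h} ue={h,m}
  n4: def={v,x} ue={v}
  n5: def={h,v,x} ue=∅
  n6: def={v} ue={h}
  n7: def={v,x} ue={v}

Backward fixpoint:
  live n0: ∅→{e,h}
  live n1: {e,h}→{e,h,m,v}
  live n2: {e,h,v}→{e,h,v}
  live n3: {h,m,v}→{v}
  live n4: {e,h,v}→{e,h,v}
  live n5: {e}→{e,h,v}
  live n6: {h}→{v}
  live n7: {v}→∅

Interference:
  e: {h,m,v,x}
  h: {e,m,v,x}
  m: {e,h,v}
  v: {e,h,m,x}
  x: {e,h,v}

N(x) = ["e", "h", "v"]

Answer: ["e", "h", "v"]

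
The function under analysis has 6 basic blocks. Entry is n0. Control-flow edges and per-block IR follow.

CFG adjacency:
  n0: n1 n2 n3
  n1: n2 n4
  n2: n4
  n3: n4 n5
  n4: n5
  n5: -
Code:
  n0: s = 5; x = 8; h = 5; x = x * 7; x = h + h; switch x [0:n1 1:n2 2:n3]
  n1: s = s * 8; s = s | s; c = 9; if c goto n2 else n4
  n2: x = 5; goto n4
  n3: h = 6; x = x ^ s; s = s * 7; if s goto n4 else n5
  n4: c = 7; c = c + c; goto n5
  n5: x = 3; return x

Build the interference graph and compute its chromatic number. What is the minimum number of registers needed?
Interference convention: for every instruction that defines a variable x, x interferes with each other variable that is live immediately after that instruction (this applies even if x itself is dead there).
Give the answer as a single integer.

Answer: 3

Working:
Block summaries:
  n0: def={h,s,x} ue=∅
  n1: def={c,s} ue={s}
  n2: def={x} ue=∅
  n3: def={h,s,x} ue={s,x}
  n4: def={c} ue=∅
  n5: def={x} ue=∅

Backward fixpoint:
  live n0: ∅→{s,x}
  live n1: {s}→∅
  live n2: ∅→∅
  live n3: {s,x}→∅
  live n4: ∅→∅
  live n5: ∅→∅

Interference:
  c — ∅
  h — {s,x}
  s — {h,x}
  x — {h,s}

Colouring:
  {h,s,x} pairwise interfere (3-clique) ⇒ χ ≥ 3
  3-colouring: R0={c,h}  R1={s}  R2={x}
  χ = 3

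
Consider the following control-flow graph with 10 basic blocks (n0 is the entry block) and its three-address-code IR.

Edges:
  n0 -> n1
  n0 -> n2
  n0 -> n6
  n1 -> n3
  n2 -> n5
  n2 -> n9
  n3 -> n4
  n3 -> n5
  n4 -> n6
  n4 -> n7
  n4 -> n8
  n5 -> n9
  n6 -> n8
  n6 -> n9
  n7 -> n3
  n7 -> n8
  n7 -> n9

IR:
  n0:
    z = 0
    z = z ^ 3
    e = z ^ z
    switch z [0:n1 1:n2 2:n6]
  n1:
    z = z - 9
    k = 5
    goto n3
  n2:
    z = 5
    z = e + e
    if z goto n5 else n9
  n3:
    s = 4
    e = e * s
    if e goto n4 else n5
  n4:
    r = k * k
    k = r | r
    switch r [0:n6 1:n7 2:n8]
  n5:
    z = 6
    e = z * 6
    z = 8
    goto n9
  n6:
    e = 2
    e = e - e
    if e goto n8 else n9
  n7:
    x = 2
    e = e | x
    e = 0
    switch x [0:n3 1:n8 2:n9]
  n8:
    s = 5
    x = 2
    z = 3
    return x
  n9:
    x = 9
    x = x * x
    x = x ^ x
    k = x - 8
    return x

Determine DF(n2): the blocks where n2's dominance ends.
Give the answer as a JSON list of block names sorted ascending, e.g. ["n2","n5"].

Answer: ["n5", "n9"]

Analysis:
idom tree: n1←n0 n2←n0 n3←n1 n4←n3 n5←n0 n6←n0 n7←n4 n8←n0 n9←n0
Dom at joins:
  n3: preds {n1,n7}: {n0,n1} ∩ {n0,n1,n3,n4,n7} = {n0,n1}; idom=n1
  n5: preds {n2,n3}: {n0,n2} ∩ {n0,n1,n3} = {n0}; idom=n0
  n6: preds {n0,n4}: {n0} ∩ {n0,n1,n3,n4} = {n0}; idom=n0
  n8: preds {n4,n6,n7}: {n0,n1,n3,n4} ∩ {n0,n6} ∩ {n0,n1,n3,n4,n7} = {n0}; idom=n0
  n9: preds {n2,n5,n6,n7}: {n0,n2} ∩ {n0,n5} ∩ {n0,n6} ∩ {n0,n1,n3,n4,n7} = {n0}; idom=n0

DF walk-up:
  n3←n1: walk · to n1
  n3←n7: walk n7→n4→n3 to n1
  n5←n2: walk n2 to n0
  n5←n3: walk n3→n1 to n0
  n6←n0: walk · to n0
  n6←n4: walk n4→n3→n1 to n0
  n8←n4: walk n4→n3→n1 to n0
  n8←n6: walk n6 to n0
  n8←n7: walk n7→n4→n3→n1 to n0
  n9←n2: walk n2 to n0
  n9←n5: walk n5 to n0
  n9←n6: walk n6 to n0
  n9←n7: walk n7→n4→n3→n1 to n0
  n0 → ∅
  n1 → {n5,n6,n8,n9}
  n2 → {n5,n9}
  n3 → {n3,n5,n6,n8,n9}
  n4 → {n3,n6,n8,n9}
  n5 → {n9}
  n6 → {n8,n9}
  n7 → {n3,n8,n9}
  n8 → ∅
  n9 → ∅

DF(n2) = ["n5", "n9"]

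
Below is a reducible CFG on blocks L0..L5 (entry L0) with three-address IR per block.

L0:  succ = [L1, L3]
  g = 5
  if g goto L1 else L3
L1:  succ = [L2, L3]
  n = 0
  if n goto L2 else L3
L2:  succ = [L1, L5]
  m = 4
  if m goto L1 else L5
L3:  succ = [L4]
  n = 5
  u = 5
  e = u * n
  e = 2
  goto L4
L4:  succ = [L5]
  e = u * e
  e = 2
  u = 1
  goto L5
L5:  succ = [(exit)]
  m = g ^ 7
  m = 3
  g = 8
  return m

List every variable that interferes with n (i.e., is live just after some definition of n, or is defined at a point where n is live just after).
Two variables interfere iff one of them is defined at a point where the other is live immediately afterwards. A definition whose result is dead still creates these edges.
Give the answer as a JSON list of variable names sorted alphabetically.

Answer: ["g", "u"]

Analysis:
Per-block:
  L0: {g} / ∅
  L1: {n} / ∅
  L2: {m} / ∅
  L3: {e,n,u} / ∅
  L4: {e,u} / {e,u}
  L5: {g,m} / {g}

Liveness:
  live L0: ∅→{g}
  live L1: {g}→{g}
  live L2: {g}→{g}
  live L3: {g}→{e,g,u}
  live L4: {e,g,u}→{g}
  live L5: {g}→∅

Interference:
  e↔{g,u}
  g↔{e,m,n,u}
  m↔{g}
  n↔{g,u}
  u↔{e,g,n}

N(n) = ["g", "u"]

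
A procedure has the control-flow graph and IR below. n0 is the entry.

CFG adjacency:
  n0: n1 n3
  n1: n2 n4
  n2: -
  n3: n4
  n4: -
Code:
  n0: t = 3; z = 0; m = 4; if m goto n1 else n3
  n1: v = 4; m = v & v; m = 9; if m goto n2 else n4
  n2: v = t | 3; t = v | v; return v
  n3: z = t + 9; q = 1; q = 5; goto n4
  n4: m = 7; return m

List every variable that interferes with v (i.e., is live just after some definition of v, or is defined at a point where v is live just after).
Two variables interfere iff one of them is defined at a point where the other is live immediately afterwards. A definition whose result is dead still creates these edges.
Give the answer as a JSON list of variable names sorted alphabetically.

Answer: ["t"]

Working:
Per-block:
  n0: {m,t,z} / ∅
  n1: {m,v} / ∅
  n2: {t,v} / {t}
  n3: {q,z} / {t}
  n4: {m} / ∅

Backward fixpoint:
  n0 li=∅ lo={t}
  n1 li={t} lo={t}
  n2 li={t} lo=∅
  n3 li={t} lo=∅
  n4 li=∅ lo=∅

Interference:
  m: {t}
  q: ∅
  t: {m,v,z}
  v: {t}
  z: {t}

N(v) = ["t"]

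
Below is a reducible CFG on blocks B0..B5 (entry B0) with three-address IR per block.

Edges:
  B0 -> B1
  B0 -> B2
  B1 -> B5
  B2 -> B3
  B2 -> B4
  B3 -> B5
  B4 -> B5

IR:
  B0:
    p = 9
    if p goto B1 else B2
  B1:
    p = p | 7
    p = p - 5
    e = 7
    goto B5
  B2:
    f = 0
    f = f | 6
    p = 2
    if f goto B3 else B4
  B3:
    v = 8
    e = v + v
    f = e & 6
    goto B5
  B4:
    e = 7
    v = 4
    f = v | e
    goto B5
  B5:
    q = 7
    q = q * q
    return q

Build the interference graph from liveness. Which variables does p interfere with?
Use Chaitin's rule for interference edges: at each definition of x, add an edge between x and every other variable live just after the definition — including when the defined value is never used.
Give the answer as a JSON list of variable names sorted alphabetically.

Answer: ["f"]

Analysis:
Block summaries:
  B0: def={p} ue=∅
  B1: def={e,p} ue={p}
  B2: def={f,p} ue=∅
  B3: def={e,f,v} ue=∅
  B4: def={e,f,v} ue=∅
  B5: def={q} ue=∅

Liveness:
  live B0: ∅→{p}
  live B1: {p}→∅
  live B2: ∅→∅
  live B3: ∅→∅
  live B4: ∅→∅
  live B5: ∅→∅

Interfere edges:
  e — {v}
  f — {p}
  p — {f}
  q — ∅
  v — {e}

N(p) = ["f"]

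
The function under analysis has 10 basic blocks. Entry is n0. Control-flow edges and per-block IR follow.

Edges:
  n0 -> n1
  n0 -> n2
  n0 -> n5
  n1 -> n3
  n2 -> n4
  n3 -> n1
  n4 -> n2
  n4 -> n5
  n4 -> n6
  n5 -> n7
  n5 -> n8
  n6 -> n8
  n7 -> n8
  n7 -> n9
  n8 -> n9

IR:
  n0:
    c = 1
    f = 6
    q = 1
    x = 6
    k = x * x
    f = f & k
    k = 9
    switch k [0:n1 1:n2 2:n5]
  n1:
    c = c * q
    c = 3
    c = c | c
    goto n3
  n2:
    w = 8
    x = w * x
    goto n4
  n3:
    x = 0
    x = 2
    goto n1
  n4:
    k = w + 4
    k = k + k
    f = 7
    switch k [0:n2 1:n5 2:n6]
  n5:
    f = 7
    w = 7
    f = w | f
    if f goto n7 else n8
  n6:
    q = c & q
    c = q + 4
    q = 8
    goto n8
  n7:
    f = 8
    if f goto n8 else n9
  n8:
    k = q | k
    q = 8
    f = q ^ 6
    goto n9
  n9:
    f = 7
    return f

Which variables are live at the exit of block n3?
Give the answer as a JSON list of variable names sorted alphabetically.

def/use:
  n0: {c,f,k,q,x} / ∅
  n1: {c} / {c,q}
  n2: {w,x} / {x}
  n3: {x} / ∅
  n4: {f,k} / {w}
  n5: {f,w} / ∅
  n6: {c,q} / {c,q}
  n7: {f} / ∅
  n8: {f,k,q} / {k,q}
  n9: {f} / ∅

Liveness:
  n0 li=∅ lo={c,k,q,x}
  n1 li={c,q} lo={c,q}
  n2 li={c,q,x} lo={c,q,w,x}
  n3 li={c,q} lo={c,q}
  n4 li={c,q,w,x} lo={c,k,q,x}
  n5 li={k,q} lo={k,q}
  n6 li={c,k,q} lo={k,q}
  n7 li={k,q} lo={k,q}
  n8 li={k,q} lo=∅
  n9 li=∅ lo=∅

live-out(n3) = ["c", "q"]

Answer: ["c", "q"]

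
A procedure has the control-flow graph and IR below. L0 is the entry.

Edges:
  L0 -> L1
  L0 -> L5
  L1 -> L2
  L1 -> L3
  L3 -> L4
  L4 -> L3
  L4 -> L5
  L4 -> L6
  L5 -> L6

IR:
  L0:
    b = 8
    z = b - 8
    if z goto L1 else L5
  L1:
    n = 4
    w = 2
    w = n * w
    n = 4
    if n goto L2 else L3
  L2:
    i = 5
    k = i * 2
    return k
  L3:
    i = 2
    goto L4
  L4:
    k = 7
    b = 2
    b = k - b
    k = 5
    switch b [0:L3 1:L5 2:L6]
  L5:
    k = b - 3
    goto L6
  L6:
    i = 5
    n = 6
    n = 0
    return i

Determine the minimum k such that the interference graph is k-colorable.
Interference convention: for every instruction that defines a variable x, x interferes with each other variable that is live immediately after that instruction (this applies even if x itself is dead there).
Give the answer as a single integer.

def/use:
  L0: {b,z} / ∅
  L1: {n,w} / ∅
  L2: {i,k} / ∅
  L3: {i} / ∅
  L4: {b,k} / ∅
  L5: {k} / {b}
  L6: {i,n} / ∅

Live sets:
  L0: in=∅ out={b}
  L1: in=∅ out=∅
  L2: in=∅ out=∅
  L3: in=∅ out=∅
  L4: in=∅ out={b}
  L5: in={b} out=∅
  L6: in=∅ out=∅

Interfere edges:
  b: {k,z}
  i: {n}
  k: {b}
  n: {i,w}
  w: {n}
  z: {b}

Registers:
  clique {b,k} ⇒ need ≥ 2
  2-colouring: r0={b,n}  r1={i,k,w,z}
  χ = 2

Answer: 2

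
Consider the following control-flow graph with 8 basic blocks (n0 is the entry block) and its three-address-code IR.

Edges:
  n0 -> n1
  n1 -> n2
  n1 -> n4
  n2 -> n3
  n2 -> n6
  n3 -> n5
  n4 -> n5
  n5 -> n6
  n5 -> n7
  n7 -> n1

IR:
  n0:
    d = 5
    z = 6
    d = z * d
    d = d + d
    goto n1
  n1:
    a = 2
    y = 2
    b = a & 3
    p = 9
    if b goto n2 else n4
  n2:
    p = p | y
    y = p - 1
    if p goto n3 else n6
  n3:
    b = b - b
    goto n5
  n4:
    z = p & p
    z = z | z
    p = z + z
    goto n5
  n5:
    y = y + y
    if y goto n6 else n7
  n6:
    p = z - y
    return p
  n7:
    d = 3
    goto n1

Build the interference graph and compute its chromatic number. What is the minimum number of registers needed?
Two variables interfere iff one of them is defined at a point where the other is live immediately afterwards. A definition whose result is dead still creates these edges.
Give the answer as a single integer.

Answer: 4

Working:
def/use:
  n0 def {d,z} use ∅
  n1 def {a,b,p,y} use ∅
  n2 def {p,y} use {p,y}
  n3 def {b} use {b}
  n4 def {p,z} use {p}
  n5 def {y} use {y}
  n6 def {p} use {y,z}
  n7 def {d} use ∅

Live sets:
  n0: in=∅ out={z}
  n1: in={z} out={b,p,y,z}
  n2: in={b,p,y,z} out={b,y,z}
  n3: in={b,y,z} out={y,z}
  n4: in={p,y} out={y,z}
  n5: in={y,z} out={y,z}
  n6: in={y,z} out=∅
  n7: in={z} out={z}

Conflict graph:
  a↔{y,z}
  b↔{p,y,z}
  d↔{z}
  p↔{b,y,z}
  y↔{a,b,p,z}
  z↔{a,b,d,p,y}

Registers:
  lower bound: {b,p,y,z} mutually conflict ⇒ χ ≥ 4
  assign a→R2 b→R2 d→R1 p→R3 y→R1 z→R0 — no edge inside a register ⇒ χ ≤ 4
  χ = 4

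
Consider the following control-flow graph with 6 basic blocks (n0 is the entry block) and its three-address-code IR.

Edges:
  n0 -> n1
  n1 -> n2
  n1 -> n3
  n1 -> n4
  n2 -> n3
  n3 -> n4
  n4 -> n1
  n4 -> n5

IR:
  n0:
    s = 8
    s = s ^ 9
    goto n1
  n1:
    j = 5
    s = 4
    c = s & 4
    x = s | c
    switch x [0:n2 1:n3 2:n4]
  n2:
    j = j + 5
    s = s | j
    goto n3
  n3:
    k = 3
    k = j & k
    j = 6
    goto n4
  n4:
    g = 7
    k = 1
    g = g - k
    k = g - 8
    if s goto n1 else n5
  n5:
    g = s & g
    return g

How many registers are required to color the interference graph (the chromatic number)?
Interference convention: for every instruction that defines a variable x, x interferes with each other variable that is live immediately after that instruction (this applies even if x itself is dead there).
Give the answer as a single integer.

def/use:
  n0: def={s} ue=∅
  n1: def={c,j,s,x} ue=∅
  n2: def={j,s} ue={j,s}
  n3: def={j,k} ue={j}
  n4: def={g,k} ue={s}
  n5: def={g} ue={g,s}

Backward fixpoint:
  n0 li=∅ lo=∅
  n1 li=∅ lo={j,s}
  n2 li={j,s} lo={j,s}
  n3 li={j,s} lo={s}
  n4 li={s} lo={g,s}
  n5 li={g,s} lo=∅

Conflict graph:
  c — {j,s}
  g — {k,s}
  j — {c,k,s,x}
  k — {g,j,s}
  s — {c,g,j,k,x}
  x — {j,s}

Registers:
  lower bound: {c,j,s} mutually conflict ⇒ χ ≥ 3
  assign c→c2 g→c1 j→c1 k→c2 s→c0 x→c2 — no edge inside a register ⇒ χ ≤ 3
  χ = 3

Answer: 3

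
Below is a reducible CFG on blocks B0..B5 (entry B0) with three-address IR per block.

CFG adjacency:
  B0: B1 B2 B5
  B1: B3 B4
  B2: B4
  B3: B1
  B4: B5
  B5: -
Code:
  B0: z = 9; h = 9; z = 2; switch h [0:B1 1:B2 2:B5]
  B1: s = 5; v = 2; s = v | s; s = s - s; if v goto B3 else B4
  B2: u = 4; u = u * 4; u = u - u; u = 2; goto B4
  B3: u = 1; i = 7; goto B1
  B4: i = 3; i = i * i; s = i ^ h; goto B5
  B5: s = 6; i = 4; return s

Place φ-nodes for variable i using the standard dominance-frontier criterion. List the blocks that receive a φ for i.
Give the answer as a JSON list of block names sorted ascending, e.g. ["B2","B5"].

idom tree: B1←B0 B2←B0 B3←B1 B4←B0 B5←B0
Dom at joins:
  B1: preds {B0,B3}: {B0} ∩ {B0,B1,B3} = {B0}; idom=B0
  B4: preds {B1,B2}: {B0,B1} ∩ {B0,B2} = {B0}; idom=B0
  B5: preds {B0,B4}: {B0} ∩ {B0,B4} = {B0}; idom=B0

Frontier:
  B1←B0: walk · to B0
  B1←B3: walk B3→B1 to B0
  B4←B1: walk B1 to B0
  B4←B2: walk B2 to B0
  B5←B0: walk · to B0
  B5←B4: walk B4 to B0
  DF(B0)=∅
  DF(B1)={B1,B4}
  DF(B2)={B4}
  DF(B3)={B1}
  DF(B4)={B5}
  DF(B5)=∅

φ for i: defs {B3,B4,B5}
  DF⁺ = {B1,B4,B5}

Answer: ["B1", "B4", "B5"]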